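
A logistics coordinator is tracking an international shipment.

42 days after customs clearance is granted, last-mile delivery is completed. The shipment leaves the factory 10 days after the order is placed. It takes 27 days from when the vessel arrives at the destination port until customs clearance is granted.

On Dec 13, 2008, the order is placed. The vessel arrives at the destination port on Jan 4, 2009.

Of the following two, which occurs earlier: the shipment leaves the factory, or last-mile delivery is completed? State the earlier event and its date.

The order is placed: Dec 13, 2008.
The shipment leaves the factory: Dec 13, 2008 + 10 days = Dec 23, 2008.
The vessel arrives at the destination port: Jan 4, 2009.
Customs clearance is granted: Jan 4, 2009 + 27 days = Jan 31, 2009.
Last-mile delivery is completed: Jan 31, 2009 + 42 days = Mar 14, 2009.
Comparing: the shipment leaves the factory on Dec 23, 2008 vs last-mile delivery is completed on Mar 14, 2009. Earlier: the shipment leaves the factory.

The shipment leaves the factory — Dec 23, 2008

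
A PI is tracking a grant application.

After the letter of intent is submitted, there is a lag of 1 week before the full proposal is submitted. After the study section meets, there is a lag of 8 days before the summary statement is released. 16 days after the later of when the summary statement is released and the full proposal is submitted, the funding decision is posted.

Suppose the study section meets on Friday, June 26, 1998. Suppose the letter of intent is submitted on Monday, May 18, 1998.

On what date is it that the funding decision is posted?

The study section meets: Jun 26, 1998.
The summary statement is released: Jun 26, 1998 + 8 days = Jul 4, 1998.
The letter of intent is submitted: May 18, 1998.
The full proposal is submitted: May 18, 1998 + 1 week = May 25, 1998.
Both prerequisites met — the summary statement is released (Jul 4, 1998), the full proposal is submitted (May 25, 1998); the later is Jul 4, 1998.
The funding decision is posted: Jul 4, 1998 + 16 days = Jul 20, 1998.

Monday, July 20, 1998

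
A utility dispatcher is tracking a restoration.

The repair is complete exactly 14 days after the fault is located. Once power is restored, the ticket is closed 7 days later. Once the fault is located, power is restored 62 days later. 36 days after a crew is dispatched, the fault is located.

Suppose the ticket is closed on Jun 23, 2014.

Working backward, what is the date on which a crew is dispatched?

The ticket is closed: Jun 23, 2014.
Power is restored: Jun 23, 2014 − 7 days = Jun 16, 2014.
The fault is located: Jun 16, 2014 − 62 days = Apr 15, 2014.
A crew is dispatched: Apr 15, 2014 − 36 days = Mar 10, 2014.

Mar 10, 2014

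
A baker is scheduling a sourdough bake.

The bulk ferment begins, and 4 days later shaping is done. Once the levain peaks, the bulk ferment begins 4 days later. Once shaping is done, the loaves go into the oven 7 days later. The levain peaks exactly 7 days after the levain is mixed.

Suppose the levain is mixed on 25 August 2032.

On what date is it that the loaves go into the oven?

16 September 2032

The levain is mixed: Aug 25, 2032.
The levain peaks: Aug 25, 2032 + 7 days = Sep 1, 2032.
The bulk ferment begins: Sep 1, 2032 + 4 days = Sep 5, 2032.
Shaping is done: Sep 5, 2032 + 4 days = Sep 9, 2032.
The loaves go into the oven: Sep 9, 2032 + 7 days = Sep 16, 2032.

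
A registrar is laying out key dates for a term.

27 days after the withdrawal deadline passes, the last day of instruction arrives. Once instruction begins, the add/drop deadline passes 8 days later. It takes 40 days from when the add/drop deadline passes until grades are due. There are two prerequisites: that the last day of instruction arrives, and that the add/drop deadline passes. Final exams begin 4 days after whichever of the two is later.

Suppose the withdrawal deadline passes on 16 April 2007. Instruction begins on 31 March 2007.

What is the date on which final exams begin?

The withdrawal deadline passes: Apr 16, 2007.
The last day of instruction arrives: Apr 16, 2007 + 27 days = May 13, 2007.
Instruction begins: Mar 31, 2007.
The add/drop deadline passes: Mar 31, 2007 + 8 days = Apr 8, 2007.
Both prerequisites met — the last day of instruction arrives (May 13, 2007), the add/drop deadline passes (Apr 8, 2007); the later is May 13, 2007.
Final exams begin: May 13, 2007 + 4 days = May 17, 2007.

17 May 2007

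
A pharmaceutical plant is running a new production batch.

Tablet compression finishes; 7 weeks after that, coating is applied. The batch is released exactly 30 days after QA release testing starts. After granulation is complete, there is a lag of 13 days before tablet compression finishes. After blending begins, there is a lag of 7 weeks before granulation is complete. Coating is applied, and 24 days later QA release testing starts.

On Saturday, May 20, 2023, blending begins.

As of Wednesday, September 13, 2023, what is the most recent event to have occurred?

Blending begins: May 20, 2023.
Granulation is complete: May 20, 2023 + 7 weeks = Jul 8, 2023.
Tablet compression finishes: Jul 8, 2023 + 13 days = Jul 21, 2023.
Coating is applied: Jul 21, 2023 + 7 weeks = Sep 8, 2023.
QA release testing starts: Sep 8, 2023 + 24 days = Oct 2, 2023.
The batch is released: Oct 2, 2023 + 30 days = Nov 1, 2023.
Sep 13, 2023 falls between when coating is applied (Sep 8, 2023) and when QA release testing starts (Oct 2, 2023).

Coating is applied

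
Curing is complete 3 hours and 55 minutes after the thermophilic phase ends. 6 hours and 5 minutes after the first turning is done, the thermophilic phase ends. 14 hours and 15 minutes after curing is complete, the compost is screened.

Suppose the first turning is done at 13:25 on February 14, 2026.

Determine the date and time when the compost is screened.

The first turning is done: 13:25 Feb 14, 2026.
The thermophilic phase ends: 13:25 Feb 14, 2026 + 6h05m = 19:30 Feb 14, 2026.
Curing is complete: 19:30 Feb 14, 2026 + 3h55m = 23:25 Feb 14, 2026.
The compost is screened: 23:25 Feb 14, 2026 + 14h15m = 13:40 Feb 15, 2026.

13:40 on February 15, 2026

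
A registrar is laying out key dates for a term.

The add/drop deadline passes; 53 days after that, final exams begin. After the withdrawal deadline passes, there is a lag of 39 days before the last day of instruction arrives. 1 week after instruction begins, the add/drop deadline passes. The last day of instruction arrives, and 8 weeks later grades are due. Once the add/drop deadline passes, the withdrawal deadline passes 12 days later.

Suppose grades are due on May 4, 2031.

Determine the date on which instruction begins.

Grades are due: May 4, 2031.
The last day of instruction arrives: May 4, 2031 − 8 weeks = Mar 9, 2031.
The withdrawal deadline passes: Mar 9, 2031 − 39 days = Jan 29, 2031.
The add/drop deadline passes: Jan 29, 2031 − 12 days = Jan 17, 2031.
Instruction begins: Jan 17, 2031 − 1 week = Jan 10, 2031.

January 10, 2031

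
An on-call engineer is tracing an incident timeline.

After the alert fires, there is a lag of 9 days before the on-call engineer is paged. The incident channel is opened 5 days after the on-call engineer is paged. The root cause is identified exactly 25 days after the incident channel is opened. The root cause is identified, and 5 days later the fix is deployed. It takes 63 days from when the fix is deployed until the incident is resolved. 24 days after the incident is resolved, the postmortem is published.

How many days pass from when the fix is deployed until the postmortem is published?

Causal path: the fix is deployed → the incident is resolved → the postmortem is published.
Total delay along the path: 63 + 24 = 87 days.

87 days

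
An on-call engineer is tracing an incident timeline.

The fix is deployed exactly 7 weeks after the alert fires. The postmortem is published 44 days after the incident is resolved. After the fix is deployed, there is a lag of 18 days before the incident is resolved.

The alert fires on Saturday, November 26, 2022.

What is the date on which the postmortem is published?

The alert fires: Nov 26, 2022.
The fix is deployed: Nov 26, 2022 + 7 weeks = Jan 14, 2023.
The incident is resolved: Jan 14, 2023 + 18 days = Feb 1, 2023.
The postmortem is published: Feb 1, 2023 + 44 days = Mar 17, 2023.

Friday, March 17, 2023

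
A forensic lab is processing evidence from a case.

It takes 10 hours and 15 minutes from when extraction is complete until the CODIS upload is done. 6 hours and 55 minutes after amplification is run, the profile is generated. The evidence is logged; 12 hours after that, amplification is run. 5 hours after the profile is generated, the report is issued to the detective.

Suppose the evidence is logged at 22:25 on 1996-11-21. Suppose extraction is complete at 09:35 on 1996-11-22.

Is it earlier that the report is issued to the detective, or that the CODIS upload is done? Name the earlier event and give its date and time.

The CODIS upload is done — 19:50 on 1996-11-22

The evidence is logged: 22:25 Nov 21, 1996.
Amplification is run: 22:25 Nov 21, 1996 + 12h = 10:25 Nov 22, 1996.
The profile is generated: 10:25 Nov 22, 1996 + 6h55m = 17:20 Nov 22, 1996.
The report is issued to the detective: 17:20 Nov 22, 1996 + 5h = 22:20 Nov 22, 1996.
Extraction is complete: 09:35 Nov 22, 1996.
The CODIS upload is done: 09:35 Nov 22, 1996 + 10h15m = 19:50 Nov 22, 1996.
Comparing: the report is issued to the detective at 22:20 Nov 22, 1996 vs the CODIS upload is done at 19:50 Nov 22, 1996. Earlier: the CODIS upload is done.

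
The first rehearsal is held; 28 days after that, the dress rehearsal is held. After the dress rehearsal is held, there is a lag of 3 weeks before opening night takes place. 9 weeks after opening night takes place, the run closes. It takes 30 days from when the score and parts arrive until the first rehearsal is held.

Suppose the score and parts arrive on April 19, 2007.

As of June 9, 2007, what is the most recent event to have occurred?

The first rehearsal is held

The score and parts arrive: Apr 19, 2007.
The first rehearsal is held: Apr 19, 2007 + 30 days = May 19, 2007.
The dress rehearsal is held: May 19, 2007 + 28 days = Jun 16, 2007.
Opening night takes place: Jun 16, 2007 + 3 weeks = Jul 7, 2007.
The run closes: Jul 7, 2007 + 9 weeks = Sep 8, 2007.
Jun 9, 2007 falls between when the first rehearsal is held (May 19, 2007) and when the dress rehearsal is held (Jun 16, 2007).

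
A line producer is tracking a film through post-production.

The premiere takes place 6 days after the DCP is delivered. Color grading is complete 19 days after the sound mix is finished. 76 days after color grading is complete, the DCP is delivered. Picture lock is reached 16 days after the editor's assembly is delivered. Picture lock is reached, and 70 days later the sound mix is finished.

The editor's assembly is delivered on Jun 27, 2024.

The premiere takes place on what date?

The editor's assembly is delivered: Jun 27, 2024.
Picture lock is reached: Jun 27, 2024 + 16 days = Jul 13, 2024.
The sound mix is finished: Jul 13, 2024 + 70 days = Sep 21, 2024.
Color grading is complete: Sep 21, 2024 + 19 days = Oct 10, 2024.
The DCP is delivered: Oct 10, 2024 + 76 days = Dec 25, 2024.
The premiere takes place: Dec 25, 2024 + 6 days = Dec 31, 2024.

Dec 31, 2024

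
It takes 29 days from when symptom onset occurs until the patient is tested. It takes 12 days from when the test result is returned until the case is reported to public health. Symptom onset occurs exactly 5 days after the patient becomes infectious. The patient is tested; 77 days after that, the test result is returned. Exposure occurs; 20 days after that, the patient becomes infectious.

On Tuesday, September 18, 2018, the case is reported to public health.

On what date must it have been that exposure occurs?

Saturday, April 28, 2018

The case is reported to public health: Sep 18, 2018.
The test result is returned: Sep 18, 2018 − 12 days = Sep 6, 2018.
The patient is tested: Sep 6, 2018 − 77 days = Jun 21, 2018.
Symptom onset occurs: Jun 21, 2018 − 29 days = May 23, 2018.
The patient becomes infectious: May 23, 2018 − 5 days = May 18, 2018.
Exposure occurs: May 18, 2018 − 20 days = Apr 28, 2018.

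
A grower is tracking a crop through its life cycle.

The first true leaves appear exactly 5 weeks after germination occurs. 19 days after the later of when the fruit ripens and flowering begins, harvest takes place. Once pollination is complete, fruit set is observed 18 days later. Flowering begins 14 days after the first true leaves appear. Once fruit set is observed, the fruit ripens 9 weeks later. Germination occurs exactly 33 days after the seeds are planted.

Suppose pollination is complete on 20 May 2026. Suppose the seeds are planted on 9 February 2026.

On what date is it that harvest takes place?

28 August 2026

Pollination is complete: May 20, 2026.
Fruit set is observed: May 20, 2026 + 18 days = Jun 7, 2026.
The fruit ripens: Jun 7, 2026 + 9 weeks = Aug 9, 2026.
The seeds are planted: Feb 9, 2026.
Germination occurs: Feb 9, 2026 + 33 days = Mar 14, 2026.
The first true leaves appear: Mar 14, 2026 + 5 weeks = Apr 18, 2026.
Flowering begins: Apr 18, 2026 + 14 days = May 2, 2026.
Both prerequisites met — the fruit ripens (Aug 9, 2026), flowering begins (May 2, 2026); the later is Aug 9, 2026.
Harvest takes place: Aug 9, 2026 + 19 days = Aug 28, 2026.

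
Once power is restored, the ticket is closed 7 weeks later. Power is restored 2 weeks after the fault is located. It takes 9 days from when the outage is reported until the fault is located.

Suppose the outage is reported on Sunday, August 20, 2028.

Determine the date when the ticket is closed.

Tuesday, October 31, 2028

The outage is reported: Aug 20, 2028.
The fault is located: Aug 20, 2028 + 9 days = Aug 29, 2028.
Power is restored: Aug 29, 2028 + 2 weeks = Sep 12, 2028.
The ticket is closed: Sep 12, 2028 + 7 weeks = Oct 31, 2028.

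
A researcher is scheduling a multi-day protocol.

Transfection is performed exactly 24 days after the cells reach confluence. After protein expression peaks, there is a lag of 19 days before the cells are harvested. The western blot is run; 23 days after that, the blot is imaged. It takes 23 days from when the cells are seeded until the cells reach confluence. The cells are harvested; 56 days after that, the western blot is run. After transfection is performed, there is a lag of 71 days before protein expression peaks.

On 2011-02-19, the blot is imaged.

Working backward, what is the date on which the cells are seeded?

The blot is imaged: Feb 19, 2011.
The western blot is run: Feb 19, 2011 − 23 days = Jan 27, 2011.
The cells are harvested: Jan 27, 2011 − 56 days = Dec 2, 2010.
Protein expression peaks: Dec 2, 2010 − 19 days = Nov 13, 2010.
Transfection is performed: Nov 13, 2010 − 71 days = Sep 3, 2010.
The cells reach confluence: Sep 3, 2010 − 24 days = Aug 10, 2010.
The cells are seeded: Aug 10, 2010 − 23 days = Jul 18, 2010.

2010-07-18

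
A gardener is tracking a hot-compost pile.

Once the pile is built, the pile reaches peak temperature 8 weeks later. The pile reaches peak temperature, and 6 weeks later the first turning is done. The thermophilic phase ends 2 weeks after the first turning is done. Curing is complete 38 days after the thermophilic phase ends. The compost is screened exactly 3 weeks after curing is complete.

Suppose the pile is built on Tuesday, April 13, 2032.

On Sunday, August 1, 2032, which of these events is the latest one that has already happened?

The pile is built: Apr 13, 2032.
The pile reaches peak temperature: Apr 13, 2032 + 8 weeks = Jun 8, 2032.
The first turning is done: Jun 8, 2032 + 6 weeks = Jul 20, 2032.
The thermophilic phase ends: Jul 20, 2032 + 2 weeks = Aug 3, 2032.
Curing is complete: Aug 3, 2032 + 38 days = Sep 10, 2032.
The compost is screened: Sep 10, 2032 + 3 weeks = Oct 1, 2032.
Aug 1, 2032 falls between when the first turning is done (Jul 20, 2032) and when the thermophilic phase ends (Aug 3, 2032).

The first turning is done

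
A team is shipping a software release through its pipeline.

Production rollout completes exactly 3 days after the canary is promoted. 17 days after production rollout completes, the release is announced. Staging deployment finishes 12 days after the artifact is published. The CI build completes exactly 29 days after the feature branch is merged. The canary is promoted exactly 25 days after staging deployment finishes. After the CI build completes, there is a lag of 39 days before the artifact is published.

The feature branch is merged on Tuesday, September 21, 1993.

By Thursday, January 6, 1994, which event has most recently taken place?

The canary is promoted

The feature branch is merged: Sep 21, 1993.
The CI build completes: Sep 21, 1993 + 29 days = Oct 20, 1993.
The artifact is published: Oct 20, 1993 + 39 days = Nov 28, 1993.
Staging deployment finishes: Nov 28, 1993 + 12 days = Dec 10, 1993.
The canary is promoted: Dec 10, 1993 + 25 days = Jan 4, 1994.
Production rollout completes: Jan 4, 1994 + 3 days = Jan 7, 1994.
The release is announced: Jan 7, 1994 + 17 days = Jan 24, 1994.
Jan 6, 1994 falls between when the canary is promoted (Jan 4, 1994) and when production rollout completes (Jan 7, 1994).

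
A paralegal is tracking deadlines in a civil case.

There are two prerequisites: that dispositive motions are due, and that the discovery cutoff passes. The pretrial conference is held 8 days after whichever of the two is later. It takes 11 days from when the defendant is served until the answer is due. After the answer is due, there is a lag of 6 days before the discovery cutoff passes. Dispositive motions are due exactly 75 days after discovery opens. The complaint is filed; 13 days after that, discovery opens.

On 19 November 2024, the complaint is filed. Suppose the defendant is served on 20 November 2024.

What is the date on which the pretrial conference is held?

23 February 2025

The complaint is filed: Nov 19, 2024.
Discovery opens: Nov 19, 2024 + 13 days = Dec 2, 2024.
Dispositive motions are due: Dec 2, 2024 + 75 days = Feb 15, 2025.
The defendant is served: Nov 20, 2024.
The answer is due: Nov 20, 2024 + 11 days = Dec 1, 2024.
The discovery cutoff passes: Dec 1, 2024 + 6 days = Dec 7, 2024.
Both prerequisites met — dispositive motions are due (Feb 15, 2025), the discovery cutoff passes (Dec 7, 2024); the later is Feb 15, 2025.
The pretrial conference is held: Feb 15, 2025 + 8 days = Feb 23, 2025.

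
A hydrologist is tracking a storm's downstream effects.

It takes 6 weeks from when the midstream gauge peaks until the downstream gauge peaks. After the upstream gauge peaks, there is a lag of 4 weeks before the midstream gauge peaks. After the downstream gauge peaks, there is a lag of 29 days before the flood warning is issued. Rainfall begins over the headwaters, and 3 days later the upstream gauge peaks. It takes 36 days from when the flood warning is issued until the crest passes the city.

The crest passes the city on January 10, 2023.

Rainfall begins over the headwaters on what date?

The crest passes the city: Jan 10, 2023.
The flood warning is issued: Jan 10, 2023 − 36 days = Dec 5, 2022.
The downstream gauge peaks: Dec 5, 2022 − 29 days = Nov 6, 2022.
The midstream gauge peaks: Nov 6, 2022 − 6 weeks = Sep 25, 2022.
The upstream gauge peaks: Sep 25, 2022 − 4 weeks = Aug 28, 2022.
Rainfall begins over the headwaters: Aug 28, 2022 − 3 days = Aug 25, 2022.

August 25, 2022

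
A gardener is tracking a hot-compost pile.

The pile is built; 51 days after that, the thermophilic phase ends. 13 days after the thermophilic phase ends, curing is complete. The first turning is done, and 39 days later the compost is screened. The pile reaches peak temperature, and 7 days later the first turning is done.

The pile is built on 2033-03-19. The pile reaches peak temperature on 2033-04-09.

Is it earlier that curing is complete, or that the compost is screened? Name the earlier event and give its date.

The pile is built: Mar 19, 2033.
The thermophilic phase ends: Mar 19, 2033 + 51 days = May 9, 2033.
Curing is complete: May 9, 2033 + 13 days = May 22, 2033.
The pile reaches peak temperature: Apr 9, 2033.
The first turning is done: Apr 9, 2033 + 7 days = Apr 16, 2033.
The compost is screened: Apr 16, 2033 + 39 days = May 25, 2033.
Comparing: curing is complete on May 22, 2033 vs the compost is screened on May 25, 2033. Earlier: curing is complete.

Curing is complete — 2033-05-22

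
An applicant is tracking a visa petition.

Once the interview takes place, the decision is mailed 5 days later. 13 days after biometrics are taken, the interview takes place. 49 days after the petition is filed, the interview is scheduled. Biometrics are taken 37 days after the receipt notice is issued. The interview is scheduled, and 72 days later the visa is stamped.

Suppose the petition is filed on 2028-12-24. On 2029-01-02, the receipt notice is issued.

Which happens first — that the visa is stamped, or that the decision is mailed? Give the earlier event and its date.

The petition is filed: Dec 24, 2028.
The interview is scheduled: Dec 24, 2028 + 49 days = Feb 11, 2029.
The visa is stamped: Feb 11, 2029 + 72 days = Apr 24, 2029.
The receipt notice is issued: Jan 2, 2029.
Biometrics are taken: Jan 2, 2029 + 37 days = Feb 8, 2029.
The interview takes place: Feb 8, 2029 + 13 days = Feb 21, 2029.
The decision is mailed: Feb 21, 2029 + 5 days = Feb 26, 2029.
Comparing: the visa is stamped on Apr 24, 2029 vs the decision is mailed on Feb 26, 2029. Earlier: the decision is mailed.

The decision is mailed — 2029-02-26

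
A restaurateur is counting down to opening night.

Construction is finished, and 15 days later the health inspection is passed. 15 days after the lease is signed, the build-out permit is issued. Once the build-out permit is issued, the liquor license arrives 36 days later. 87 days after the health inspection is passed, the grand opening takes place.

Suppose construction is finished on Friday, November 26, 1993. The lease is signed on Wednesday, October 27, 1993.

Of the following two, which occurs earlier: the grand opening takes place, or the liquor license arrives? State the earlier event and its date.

The liquor license arrives — Friday, December 17, 1993

Construction is finished: Nov 26, 1993.
The health inspection is passed: Nov 26, 1993 + 15 days = Dec 11, 1993.
The grand opening takes place: Dec 11, 1993 + 87 days = Mar 8, 1994.
The lease is signed: Oct 27, 1993.
The build-out permit is issued: Oct 27, 1993 + 15 days = Nov 11, 1993.
The liquor license arrives: Nov 11, 1993 + 36 days = Dec 17, 1993.
Comparing: the grand opening takes place on Mar 8, 1994 vs the liquor license arrives on Dec 17, 1993. Earlier: the liquor license arrives.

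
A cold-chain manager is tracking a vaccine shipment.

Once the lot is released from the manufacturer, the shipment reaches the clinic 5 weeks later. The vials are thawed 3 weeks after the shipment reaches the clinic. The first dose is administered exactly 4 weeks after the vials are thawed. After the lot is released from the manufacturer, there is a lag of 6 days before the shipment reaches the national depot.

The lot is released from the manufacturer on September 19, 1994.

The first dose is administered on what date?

December 12, 1994

The lot is released from the manufacturer: Sep 19, 1994.
The shipment reaches the clinic: Sep 19, 1994 + 5 weeks = Oct 24, 1994.
The vials are thawed: Oct 24, 1994 + 3 weeks = Nov 14, 1994.
The first dose is administered: Nov 14, 1994 + 4 weeks = Dec 12, 1994.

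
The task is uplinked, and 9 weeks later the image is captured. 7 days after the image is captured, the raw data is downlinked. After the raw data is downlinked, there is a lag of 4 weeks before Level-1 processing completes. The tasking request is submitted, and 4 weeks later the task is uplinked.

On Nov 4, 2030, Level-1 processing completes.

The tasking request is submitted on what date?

Jul 1, 2030

Level-1 processing completes: Nov 4, 2030.
The raw data is downlinked: Nov 4, 2030 − 4 weeks = Oct 7, 2030.
The image is captured: Oct 7, 2030 − 7 days = Sep 30, 2030.
The task is uplinked: Sep 30, 2030 − 9 weeks = Jul 29, 2030.
The tasking request is submitted: Jul 29, 2030 − 4 weeks = Jul 1, 2030.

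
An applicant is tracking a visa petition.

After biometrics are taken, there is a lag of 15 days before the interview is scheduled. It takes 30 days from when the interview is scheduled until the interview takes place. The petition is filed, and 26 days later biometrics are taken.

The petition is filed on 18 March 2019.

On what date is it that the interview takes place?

The petition is filed: Mar 18, 2019.
Biometrics are taken: Mar 18, 2019 + 26 days = Apr 13, 2019.
The interview is scheduled: Apr 13, 2019 + 15 days = Apr 28, 2019.
The interview takes place: Apr 28, 2019 + 30 days = May 28, 2019.

28 May 2019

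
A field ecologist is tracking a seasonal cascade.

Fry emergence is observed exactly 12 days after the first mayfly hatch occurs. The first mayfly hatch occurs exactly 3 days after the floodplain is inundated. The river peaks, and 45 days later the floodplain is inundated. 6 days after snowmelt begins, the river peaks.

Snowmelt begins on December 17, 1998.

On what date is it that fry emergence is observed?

February 21, 1999

Snowmelt begins: Dec 17, 1998.
The river peaks: Dec 17, 1998 + 6 days = Dec 23, 1998.
The floodplain is inundated: Dec 23, 1998 + 45 days = Feb 6, 1999.
The first mayfly hatch occurs: Feb 6, 1999 + 3 days = Feb 9, 1999.
Fry emergence is observed: Feb 9, 1999 + 12 days = Feb 21, 1999.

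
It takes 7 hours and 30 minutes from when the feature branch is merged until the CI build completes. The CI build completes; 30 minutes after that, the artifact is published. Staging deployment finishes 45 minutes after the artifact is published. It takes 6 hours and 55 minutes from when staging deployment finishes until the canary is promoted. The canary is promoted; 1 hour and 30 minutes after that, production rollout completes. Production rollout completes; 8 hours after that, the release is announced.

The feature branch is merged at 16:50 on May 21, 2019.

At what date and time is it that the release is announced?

18:00 on May 22, 2019

The feature branch is merged: 16:50 May 21, 2019.
The CI build completes: 16:50 May 21, 2019 + 7h30m = 00:20 May 22, 2019.
The artifact is published: 00:20 May 22, 2019 + 30m = 00:50 May 22, 2019.
Staging deployment finishes: 00:50 May 22, 2019 + 45m = 01:35 May 22, 2019.
The canary is promoted: 01:35 May 22, 2019 + 6h55m = 08:30 May 22, 2019.
Production rollout completes: 08:30 May 22, 2019 + 1h30m = 10:00 May 22, 2019.
The release is announced: 10:00 May 22, 2019 + 8h = 18:00 May 22, 2019.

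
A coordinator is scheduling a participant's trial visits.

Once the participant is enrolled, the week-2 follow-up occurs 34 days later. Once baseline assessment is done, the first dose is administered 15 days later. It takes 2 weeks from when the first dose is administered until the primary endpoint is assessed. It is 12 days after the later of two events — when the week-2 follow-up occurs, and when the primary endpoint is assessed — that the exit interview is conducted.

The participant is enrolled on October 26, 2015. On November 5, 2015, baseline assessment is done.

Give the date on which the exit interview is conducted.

The participant is enrolled: Oct 26, 2015.
The week-2 follow-up occurs: Oct 26, 2015 + 34 days = Nov 29, 2015.
Baseline assessment is done: Nov 5, 2015.
The first dose is administered: Nov 5, 2015 + 15 days = Nov 20, 2015.
The primary endpoint is assessed: Nov 20, 2015 + 2 weeks = Dec 4, 2015.
Both prerequisites met — the week-2 follow-up occurs (Nov 29, 2015), the primary endpoint is assessed (Dec 4, 2015); the later is Dec 4, 2015.
The exit interview is conducted: Dec 4, 2015 + 12 days = Dec 16, 2015.

December 16, 2015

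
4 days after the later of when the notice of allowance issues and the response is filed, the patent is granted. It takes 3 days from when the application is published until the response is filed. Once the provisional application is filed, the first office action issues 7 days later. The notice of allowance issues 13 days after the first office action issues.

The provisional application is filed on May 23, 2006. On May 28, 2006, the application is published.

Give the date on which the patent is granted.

Jun 16, 2006

The provisional application is filed: May 23, 2006.
The first office action issues: May 23, 2006 + 7 days = May 30, 2006.
The notice of allowance issues: May 30, 2006 + 13 days = Jun 12, 2006.
The application is published: May 28, 2006.
The response is filed: May 28, 2006 + 3 days = May 31, 2006.
Both prerequisites met — the notice of allowance issues (Jun 12, 2006), the response is filed (May 31, 2006); the later is Jun 12, 2006.
The patent is granted: Jun 12, 2006 + 4 days = Jun 16, 2006.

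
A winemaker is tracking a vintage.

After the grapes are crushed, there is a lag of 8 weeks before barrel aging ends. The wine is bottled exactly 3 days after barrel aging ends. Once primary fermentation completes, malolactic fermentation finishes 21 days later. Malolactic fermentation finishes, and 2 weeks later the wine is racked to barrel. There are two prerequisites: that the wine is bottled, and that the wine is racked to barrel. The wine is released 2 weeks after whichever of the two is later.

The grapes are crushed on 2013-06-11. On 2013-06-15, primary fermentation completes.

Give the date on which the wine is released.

2013-08-23

The grapes are crushed: Jun 11, 2013.
Barrel aging ends: Jun 11, 2013 + 8 weeks = Aug 6, 2013.
The wine is bottled: Aug 6, 2013 + 3 days = Aug 9, 2013.
Primary fermentation completes: Jun 15, 2013.
Malolactic fermentation finishes: Jun 15, 2013 + 21 days = Jul 6, 2013.
The wine is racked to barrel: Jul 6, 2013 + 2 weeks = Jul 20, 2013.
Both prerequisites met — the wine is bottled (Aug 9, 2013), the wine is racked to barrel (Jul 20, 2013); the later is Aug 9, 2013.
The wine is released: Aug 9, 2013 + 2 weeks = Aug 23, 2013.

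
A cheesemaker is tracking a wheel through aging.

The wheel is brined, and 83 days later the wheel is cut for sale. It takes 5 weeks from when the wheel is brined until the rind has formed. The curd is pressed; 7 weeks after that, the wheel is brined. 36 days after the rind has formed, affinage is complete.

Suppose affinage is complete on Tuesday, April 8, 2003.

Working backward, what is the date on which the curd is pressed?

Monday, December 9, 2002

Affinage is complete: Apr 8, 2003.
The rind has formed: Apr 8, 2003 − 36 days = Mar 3, 2003.
The wheel is brined: Mar 3, 2003 − 5 weeks = Jan 27, 2003.
The curd is pressed: Jan 27, 2003 − 7 weeks = Dec 9, 2002.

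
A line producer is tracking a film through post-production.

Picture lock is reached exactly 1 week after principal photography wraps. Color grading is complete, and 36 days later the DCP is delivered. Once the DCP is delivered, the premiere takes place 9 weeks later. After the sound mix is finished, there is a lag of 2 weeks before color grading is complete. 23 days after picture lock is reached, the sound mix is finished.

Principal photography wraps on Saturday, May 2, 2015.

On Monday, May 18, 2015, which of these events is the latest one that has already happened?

Picture lock is reached

Principal photography wraps: May 2, 2015.
Picture lock is reached: May 2, 2015 + 1 week = May 9, 2015.
The sound mix is finished: May 9, 2015 + 23 days = Jun 1, 2015.
Color grading is complete: Jun 1, 2015 + 2 weeks = Jun 15, 2015.
The DCP is delivered: Jun 15, 2015 + 36 days = Jul 21, 2015.
The premiere takes place: Jul 21, 2015 + 9 weeks = Sep 22, 2015.
May 18, 2015 falls between when picture lock is reached (May 9, 2015) and when the sound mix is finished (Jun 1, 2015).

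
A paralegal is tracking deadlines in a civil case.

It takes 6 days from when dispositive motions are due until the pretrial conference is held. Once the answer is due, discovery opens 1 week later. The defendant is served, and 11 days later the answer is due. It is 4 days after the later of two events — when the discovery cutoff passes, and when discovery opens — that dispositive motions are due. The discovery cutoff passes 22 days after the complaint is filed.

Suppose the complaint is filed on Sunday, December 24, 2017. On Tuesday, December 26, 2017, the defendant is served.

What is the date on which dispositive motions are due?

Friday, January 19, 2018

The complaint is filed: Dec 24, 2017.
The discovery cutoff passes: Dec 24, 2017 + 22 days = Jan 15, 2018.
The defendant is served: Dec 26, 2017.
The answer is due: Dec 26, 2017 + 11 days = Jan 6, 2018.
Discovery opens: Jan 6, 2018 + 1 week = Jan 13, 2018.
Both prerequisites met — the discovery cutoff passes (Jan 15, 2018), discovery opens (Jan 13, 2018); the later is Jan 15, 2018.
Dispositive motions are due: Jan 15, 2018 + 4 days = Jan 19, 2018.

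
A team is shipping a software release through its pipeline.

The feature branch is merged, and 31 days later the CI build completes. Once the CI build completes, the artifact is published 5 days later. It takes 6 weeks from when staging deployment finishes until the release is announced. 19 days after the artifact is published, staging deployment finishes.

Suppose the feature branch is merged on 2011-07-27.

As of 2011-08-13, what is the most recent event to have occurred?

The feature branch is merged

The feature branch is merged: Jul 27, 2011.
The CI build completes: Jul 27, 2011 + 31 days = Aug 27, 2011.
The artifact is published: Aug 27, 2011 + 5 days = Sep 1, 2011.
Staging deployment finishes: Sep 1, 2011 + 19 days = Sep 20, 2011.
The release is announced: Sep 20, 2011 + 6 weeks = Nov 1, 2011.
Aug 13, 2011 falls between when the feature branch is merged (Jul 27, 2011) and when the CI build completes (Aug 27, 2011).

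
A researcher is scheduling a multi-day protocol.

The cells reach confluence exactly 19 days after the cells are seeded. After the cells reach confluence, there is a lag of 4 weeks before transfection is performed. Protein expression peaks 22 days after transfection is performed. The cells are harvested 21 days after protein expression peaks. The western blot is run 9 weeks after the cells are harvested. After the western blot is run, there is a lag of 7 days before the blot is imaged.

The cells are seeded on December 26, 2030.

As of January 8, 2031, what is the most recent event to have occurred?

The cells are seeded

The cells are seeded: Dec 26, 2030.
The cells reach confluence: Dec 26, 2030 + 19 days = Jan 14, 2031.
Transfection is performed: Jan 14, 2031 + 4 weeks = Feb 11, 2031.
Protein expression peaks: Feb 11, 2031 + 22 days = Mar 5, 2031.
The cells are harvested: Mar 5, 2031 + 21 days = Mar 26, 2031.
The western blot is run: Mar 26, 2031 + 9 weeks = May 28, 2031.
The blot is imaged: May 28, 2031 + 7 days = Jun 4, 2031.
Jan 8, 2031 falls between when the cells are seeded (Dec 26, 2030) and when the cells reach confluence (Jan 14, 2031).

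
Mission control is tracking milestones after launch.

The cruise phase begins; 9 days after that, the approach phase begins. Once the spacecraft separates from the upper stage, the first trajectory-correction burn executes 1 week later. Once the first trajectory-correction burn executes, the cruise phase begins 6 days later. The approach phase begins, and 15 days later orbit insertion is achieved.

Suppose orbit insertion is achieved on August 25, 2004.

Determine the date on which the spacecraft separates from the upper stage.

Orbit insertion is achieved: Aug 25, 2004.
The approach phase begins: Aug 25, 2004 − 15 days = Aug 10, 2004.
The cruise phase begins: Aug 10, 2004 − 9 days = Aug 1, 2004.
The first trajectory-correction burn executes: Aug 1, 2004 − 6 days = Jul 26, 2004.
The spacecraft separates from the upper stage: Jul 26, 2004 − 1 week = Jul 19, 2004.

July 19, 2004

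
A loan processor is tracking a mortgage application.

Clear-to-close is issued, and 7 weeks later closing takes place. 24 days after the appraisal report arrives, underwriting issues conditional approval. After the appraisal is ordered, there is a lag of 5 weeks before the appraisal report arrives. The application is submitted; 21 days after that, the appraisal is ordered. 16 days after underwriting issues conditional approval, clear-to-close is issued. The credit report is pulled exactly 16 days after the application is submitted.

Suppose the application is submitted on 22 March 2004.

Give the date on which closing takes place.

14 August 2004

The application is submitted: Mar 22, 2004.
The appraisal is ordered: Mar 22, 2004 + 21 days = Apr 12, 2004.
The appraisal report arrives: Apr 12, 2004 + 5 weeks = May 17, 2004.
Underwriting issues conditional approval: May 17, 2004 + 24 days = Jun 10, 2004.
Clear-to-close is issued: Jun 10, 2004 + 16 days = Jun 26, 2004.
Closing takes place: Jun 26, 2004 + 7 weeks = Aug 14, 2004.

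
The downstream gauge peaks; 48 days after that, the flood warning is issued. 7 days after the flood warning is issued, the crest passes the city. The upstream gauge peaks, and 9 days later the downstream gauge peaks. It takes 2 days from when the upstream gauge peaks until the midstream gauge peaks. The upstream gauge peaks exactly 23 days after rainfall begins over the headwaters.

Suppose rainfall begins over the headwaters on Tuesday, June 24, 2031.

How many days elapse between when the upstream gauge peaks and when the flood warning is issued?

57 days

Causal path: the upstream gauge peaks → the downstream gauge peaks → the flood warning is issued.
Total delay along the path: 9 + 48 = 57 days.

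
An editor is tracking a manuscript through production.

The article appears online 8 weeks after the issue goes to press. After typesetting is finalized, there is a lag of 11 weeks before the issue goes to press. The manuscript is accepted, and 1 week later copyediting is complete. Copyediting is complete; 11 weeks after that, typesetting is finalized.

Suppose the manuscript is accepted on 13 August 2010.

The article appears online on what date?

18 March 2011

The manuscript is accepted: Aug 13, 2010.
Copyediting is complete: Aug 13, 2010 + 1 week = Aug 20, 2010.
Typesetting is finalized: Aug 20, 2010 + 11 weeks = Nov 5, 2010.
The issue goes to press: Nov 5, 2010 + 11 weeks = Jan 21, 2011.
The article appears online: Jan 21, 2011 + 8 weeks = Mar 18, 2011.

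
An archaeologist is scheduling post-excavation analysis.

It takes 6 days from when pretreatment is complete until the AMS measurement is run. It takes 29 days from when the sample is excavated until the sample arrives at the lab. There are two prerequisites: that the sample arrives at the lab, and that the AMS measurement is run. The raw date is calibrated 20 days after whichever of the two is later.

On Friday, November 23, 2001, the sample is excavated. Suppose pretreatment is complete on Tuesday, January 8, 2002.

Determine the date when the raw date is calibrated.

The sample is excavated: Nov 23, 2001.
The sample arrives at the lab: Nov 23, 2001 + 29 days = Dec 22, 2001.
Pretreatment is complete: Jan 8, 2002.
The AMS measurement is run: Jan 8, 2002 + 6 days = Jan 14, 2002.
Both prerequisites met — the sample arrives at the lab (Dec 22, 2001), the AMS measurement is run (Jan 14, 2002); the later is Jan 14, 2002.
The raw date is calibrated: Jan 14, 2002 + 20 days = Feb 3, 2002.

Sunday, February 3, 2002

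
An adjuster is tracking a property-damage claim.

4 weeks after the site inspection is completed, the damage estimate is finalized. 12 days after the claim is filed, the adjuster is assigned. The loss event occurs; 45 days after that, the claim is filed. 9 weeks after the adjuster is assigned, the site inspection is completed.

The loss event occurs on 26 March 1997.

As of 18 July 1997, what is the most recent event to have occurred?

The loss event occurs: Mar 26, 1997.
The claim is filed: Mar 26, 1997 + 45 days = May 10, 1997.
The adjuster is assigned: May 10, 1997 + 12 days = May 22, 1997.
The site inspection is completed: May 22, 1997 + 9 weeks = Jul 24, 1997.
The damage estimate is finalized: Jul 24, 1997 + 4 weeks = Aug 21, 1997.
Jul 18, 1997 falls between when the adjuster is assigned (May 22, 1997) and when the site inspection is completed (Jul 24, 1997).

The adjuster is assigned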